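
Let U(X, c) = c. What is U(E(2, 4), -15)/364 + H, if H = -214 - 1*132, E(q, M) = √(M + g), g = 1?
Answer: -125959/364 ≈ -346.04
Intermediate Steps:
E(q, M) = √(1 + M) (E(q, M) = √(M + 1) = √(1 + M))
H = -346 (H = -214 - 132 = -346)
U(E(2, 4), -15)/364 + H = -15/364 - 346 = -125959/364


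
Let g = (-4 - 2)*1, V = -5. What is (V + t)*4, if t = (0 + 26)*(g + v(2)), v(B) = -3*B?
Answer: -1268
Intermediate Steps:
g = -6 (g = -6*1 = -6)
t = -312 (t = (0 + 26)*(-6 - 3*2) = 26*(-6 - 6) = 26*(-12) = -312)
(V + t)*4 = (-5 - 312)*4 = -317*4 = -1268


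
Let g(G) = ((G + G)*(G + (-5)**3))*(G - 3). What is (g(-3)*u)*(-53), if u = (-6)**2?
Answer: 8792064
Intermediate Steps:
g(G) = 2*G*(-125 + G)*(-3 + G) (g(G) = ((2*G)*(G - 125))*(-3 + G) = ((2*G)*(-125 + G))*(-3 + G) = (2*G*(-125 + G))*(-3 + G) = 2*G*(-125 + G)*(-3 + G))
u = 36
(g(-3)*u)*(-53) = ((2*(-3)*(375 + (-3)**2 - 128*(-3)))*36)*(-53) = ((2*(-3)*(375 + 9 + 384))*36)*(-53) = ((2*(-3)*768)*36)*(-53) = -4608*36*(-53) = -165888*(-53) = 8792064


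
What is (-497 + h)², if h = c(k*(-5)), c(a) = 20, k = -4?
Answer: 227529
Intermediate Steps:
h = 20
(-497 + h)² = (-497 + 20)² = (-477)² = 227529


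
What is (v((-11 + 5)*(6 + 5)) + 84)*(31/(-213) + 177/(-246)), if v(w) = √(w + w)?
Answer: -211526/2911 - 15109*I*√33/8733 ≈ -72.664 - 9.9387*I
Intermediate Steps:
v(w) = √2*√w (v(w) = √(2*w) = √2*√w)
(v((-11 + 5)*(6 + 5)) + 84)*(31/(-213) + 177/(-246)) = (√2*√((-11 + 5)*(6 + 5)) + 84)*(31/(-213) + 177/(-246)) = (√2*√(-6*11) + 84)*(31*(-1/213) + 177*(-1/246)) = (√2*√(-66) + 84)*(-31/213 - 59/82) = (√2*(I*√66) + 84)*(-15109/17466) = (2*I*√33 + 84)*(-15109/17466) = (84 + 2*I*√33)*(-15109/17466) = -211526/2911 - 15109*I*√33/8733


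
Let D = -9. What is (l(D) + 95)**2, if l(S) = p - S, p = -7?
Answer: 9409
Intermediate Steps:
l(S) = -7 - S
(l(D) + 95)**2 = ((-7 - 1*(-9)) + 95)**2 = ((-7 + 9) + 95)**2 = (2 + 95)**2 = 97**2 = 9409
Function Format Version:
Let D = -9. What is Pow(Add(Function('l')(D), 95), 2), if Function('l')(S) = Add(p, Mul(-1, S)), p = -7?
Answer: 9409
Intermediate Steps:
Function('l')(S) = Add(-7, Mul(-1, S))
Pow(Add(Function('l')(D), 95), 2) = Pow(Add(Add(-7, Mul(-1, -9)), 95), 2) = Pow(Add(Add(-7, 9), 95), 2) = Pow(Add(2, 95), 2) = Pow(97, 2) = 9409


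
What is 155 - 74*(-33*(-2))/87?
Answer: 2867/29 ≈ 98.862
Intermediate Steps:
155 - 74*(-33*(-2))/87 = 155 - 4884/87 = 155 - 74*22/29 = 155 - 1628/29 = 2867/29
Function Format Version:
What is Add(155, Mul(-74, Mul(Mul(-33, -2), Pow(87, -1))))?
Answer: Rational(2867, 29) ≈ 98.862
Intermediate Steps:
Add(155, Mul(-74, Mul(Mul(-33, -2), Pow(87, -1)))) = Add(155, Mul(-74, Mul(66, Rational(1, 87)))) = Add(155, Mul(-74, Rational(22, 29))) = Add(155, Rational(-1628, 29)) = Rational(2867, 29)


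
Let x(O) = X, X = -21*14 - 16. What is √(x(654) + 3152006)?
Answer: 4*√196981 ≈ 1775.3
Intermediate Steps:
X = -310 (X = -294 - 16 = -310)
x(O) = -310
√(x(654) + 3152006) = √(-310 + 3152006) = √3151696 = 4*√196981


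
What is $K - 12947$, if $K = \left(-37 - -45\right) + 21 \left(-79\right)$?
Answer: $-14598$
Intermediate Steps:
$K = -1651$ ($K = \left(-37 + 45\right) - 1659 = 8 - 1659 = -1651$)
$K - 12947 = -1651 - 12947 = -14598$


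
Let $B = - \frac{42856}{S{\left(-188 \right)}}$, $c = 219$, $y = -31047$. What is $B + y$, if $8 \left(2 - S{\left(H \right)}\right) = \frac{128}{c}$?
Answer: $- \frac{11243649}{211} \approx -53287.0$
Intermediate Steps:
$S{\left(H \right)} = \frac{422}{219}$ ($S{\left(H \right)} = 2 - \frac{128 \cdot \frac{1}{219}}{8} = 2 - \frac{16}{219} = \frac{422}{219}$)
$B = - \frac{4692732}{211}$ ($B = - \frac{42856}{\frac{422}{219}} = \left(-42856\right) \frac{219}{422} = - \frac{4692732}{211} \approx -22240.0$)
$B + y = - \frac{4692732}{211} - 31047 = - \frac{11243649}{211}$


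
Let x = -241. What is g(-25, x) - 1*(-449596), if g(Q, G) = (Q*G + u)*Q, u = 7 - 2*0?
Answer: 298796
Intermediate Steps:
u = 7 (u = 7 - 1*0 = 7 + 0 = 7)
g(Q, G) = Q*(7 + G*Q) (g(Q, G) = (Q*G + 7)*Q = (G*Q + 7)*Q = (7 + G*Q)*Q = Q*(7 + G*Q))
g(-25, x) - 1*(-449596) = -25*(7 - 241*(-25)) - 1*(-449596) = -25*(7 + 6025) + 449596 = -25*6032 + 449596 = -150800 + 449596 = 298796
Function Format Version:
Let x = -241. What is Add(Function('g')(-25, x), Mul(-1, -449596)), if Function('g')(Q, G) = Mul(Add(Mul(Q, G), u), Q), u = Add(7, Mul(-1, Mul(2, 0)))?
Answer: 298796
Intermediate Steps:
u = 7 (u = Add(7, Mul(-1, 0)) = Add(7, 0) = 7)
Function('g')(Q, G) = Mul(Q, Add(7, Mul(G, Q))) (Function('g')(Q, G) = Mul(Add(Mul(Q, G), 7), Q) = Mul(Add(Mul(G, Q), 7), Q) = Mul(Add(7, Mul(G, Q)), Q) = Mul(Q, Add(7, Mul(G, Q))))
Add(Function('g')(-25, x), Mul(-1, -449596)) = Add(Mul(-25, Add(7, Mul(-241, -25))), Mul(-1, -449596)) = Add(Mul(-25, Add(7, 6025)), 449596) = Add(Mul(-25, 6032), 449596) = Add(-150800, 449596) = 298796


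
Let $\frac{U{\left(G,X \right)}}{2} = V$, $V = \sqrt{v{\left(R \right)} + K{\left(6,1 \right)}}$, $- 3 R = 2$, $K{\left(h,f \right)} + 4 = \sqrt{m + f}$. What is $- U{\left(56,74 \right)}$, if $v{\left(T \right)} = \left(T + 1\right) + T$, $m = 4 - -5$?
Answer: $- \frac{2 i \sqrt{39 - 9 \sqrt{10}}}{3} \approx - 2.1643 i$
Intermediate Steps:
$m = 9$ ($m = 4 + 5 = 9$)
$K{\left(h,f \right)} = -4 + \sqrt{9 + f}$
$R = - \frac{2}{3}$ ($R = \left(- \frac{1}{3}\right) 2 = - \frac{2}{3} \approx -0.66667$)
$v{\left(T \right)} = 1 + 2 T$ ($v{\left(T \right)} = \left(1 + T\right) + T = 1 + 2 T$)
$V = \sqrt{- \frac{13}{3} + \sqrt{10}}$ ($V = \sqrt{\left(1 + 2 \left(- \frac{2}{3}\right)\right) - \left(4 - \sqrt{9 + 1}\right)} = \sqrt{\left(1 - \frac{4}{3}\right) - \left(4 - \sqrt{10}\right)} = \sqrt{- \frac{1}{3} - \left(4 - \sqrt{10}\right)} = \sqrt{- \frac{13}{3} + \sqrt{10}} \approx 1.0822 i$)
$U{\left(G,X \right)} = \frac{2 \sqrt{-39 + 9 \sqrt{10}}}{3}$ ($U{\left(G,X \right)} = 2 \frac{\sqrt{-39 + 9 \sqrt{10}}}{3} = \frac{2 \sqrt{-39 + 9 \sqrt{10}}}{3}$)
$- U{\left(56,74 \right)} = - \frac{2 \sqrt{-39 + 9 \sqrt{10}}}{3}$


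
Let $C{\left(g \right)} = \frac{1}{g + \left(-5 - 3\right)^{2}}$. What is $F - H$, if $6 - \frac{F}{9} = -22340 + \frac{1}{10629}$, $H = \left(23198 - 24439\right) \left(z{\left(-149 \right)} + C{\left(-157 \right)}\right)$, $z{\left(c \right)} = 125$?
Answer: $\frac{39125332373}{109833} \approx 3.5623 \cdot 10^{5}$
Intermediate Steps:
$C{\left(g \right)} = \frac{1}{64 + g}$ ($C{\left(g \right)} = \frac{1}{g + \left(-8\right)^{2}} = \frac{1}{g + 64} = \frac{1}{64 + g}$)
$H = - \frac{14425384}{93}$ ($H = \left(23198 - 24439\right) \left(125 + \frac{1}{64 - 157}\right) = - 1241 \left(125 + \frac{1}{-93}\right) = - 1241 \left(125 - \frac{1}{93}\right) = \left(-1241\right) \frac{11624}{93} = - \frac{14425384}{93} \approx -1.5511 \cdot 10^{5}$)
$F = \frac{237515633}{1181}$ ($F = 54 - 9 \left(-22340 + \frac{1}{10629}\right) = 54 - - \frac{237451859}{1181} = 54 + \frac{237451859}{1181} = \frac{237515633}{1181} \approx 2.0111 \cdot 10^{5}$)
$F - H = \frac{237515633}{1181} - - \frac{14425384}{93} = \frac{237515633}{1181} + \frac{14425384}{93} = \frac{39125332373}{109833}$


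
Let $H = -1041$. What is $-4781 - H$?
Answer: $-3740$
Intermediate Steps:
$-4781 - H = -4781 - -1041 = -4781 + 1041 = -3740$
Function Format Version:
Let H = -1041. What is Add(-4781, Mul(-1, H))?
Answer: -3740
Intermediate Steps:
Add(-4781, Mul(-1, H)) = Add(-4781, Mul(-1, -1041)) = Add(-4781, 1041) = -3740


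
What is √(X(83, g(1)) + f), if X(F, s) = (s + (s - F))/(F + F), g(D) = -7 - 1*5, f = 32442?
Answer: √893953990/166 ≈ 180.11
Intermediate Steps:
g(D) = -12 (g(D) = -7 - 5 = -12)
X(F, s) = (-F + 2*s)/(2*F) (X(F, s) = (-F + 2*s)/((2*F)) = (-F + 2*s)*(1/(2*F)) = (-F + 2*s)/(2*F))
√(X(83, g(1)) + f) = √((-12 - ½*83)/83 + 32442) = √((-12 - 83/2)/83 + 32442) = √((1/83)*(-107/2) + 32442) = √(-107/166 + 32442) = √(5385265/166) = √893953990/166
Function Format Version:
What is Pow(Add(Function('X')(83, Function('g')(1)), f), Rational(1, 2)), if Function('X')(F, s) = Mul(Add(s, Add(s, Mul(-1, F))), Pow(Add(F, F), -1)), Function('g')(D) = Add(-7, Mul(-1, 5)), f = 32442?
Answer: Mul(Rational(1, 166), Pow(893953990, Rational(1, 2))) ≈ 180.11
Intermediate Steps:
Function('g')(D) = -12 (Function('g')(D) = Add(-7, -5) = -12)
Function('X')(F, s) = Mul(Rational(1, 2), Pow(F, -1), Add(Mul(-1, F), Mul(2, s))) (Function('X')(F, s) = Mul(Add(Mul(-1, F), Mul(2, s)), Pow(Mul(2, F), -1)) = Mul(Add(Mul(-1, F), Mul(2, s)), Mul(Rational(1, 2), Pow(F, -1))) = Mul(Rational(1, 2), Pow(F, -1), Add(Mul(-1, F), Mul(2, s))))
Pow(Add(Function('X')(83, Function('g')(1)), f), Rational(1, 2)) = Pow(Add(Mul(Pow(83, -1), Add(-12, Mul(Rational(-1, 2), 83))), 32442), Rational(1, 2)) = Pow(Add(Mul(Rational(1, 83), Add(-12, Rational(-83, 2))), 32442), Rational(1, 2)) = Pow(Add(Mul(Rational(1, 83), Rational(-107, 2)), 32442), Rational(1, 2)) = Pow(Add(Rational(-107, 166), 32442), Rational(1, 2)) = Pow(Rational(5385265, 166), Rational(1, 2)) = Mul(Rational(1, 166), Pow(893953990, Rational(1, 2)))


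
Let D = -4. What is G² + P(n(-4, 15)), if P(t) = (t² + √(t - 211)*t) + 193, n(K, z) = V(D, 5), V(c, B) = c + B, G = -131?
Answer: 17355 + I*√210 ≈ 17355.0 + 14.491*I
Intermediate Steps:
V(c, B) = B + c
n(K, z) = 1 (n(K, z) = 5 - 4 = 1)
P(t) = 193 + t² + t*√(-211 + t) (P(t) = (t² + √(-211 + t)*t) + 193 = (t² + t*√(-211 + t)) + 193 = 193 + t² + t*√(-211 + t))
G² + P(n(-4, 15)) = (-131)² + (193 + 1² + 1*√(-211 + 1)) = 17161 + (193 + 1 + 1*√(-210)) = 17161 + (193 + 1 + 1*(I*√210)) = 17161 + (193 + 1 + I*√210) = 17161 + (194 + I*√210) = 17355 + I*√210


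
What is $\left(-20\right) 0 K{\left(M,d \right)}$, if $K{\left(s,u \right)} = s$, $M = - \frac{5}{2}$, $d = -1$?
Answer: $0$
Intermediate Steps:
$M = - \frac{5}{2}$ ($M = \left(-5\right) \frac{1}{2} = - \frac{5}{2} \approx -2.5$)
$\left(-20\right) 0 K{\left(M,d \right)} = \left(-20\right) 0 \left(- \frac{5}{2}\right) = 0 \left(- \frac{5}{2}\right) = 0$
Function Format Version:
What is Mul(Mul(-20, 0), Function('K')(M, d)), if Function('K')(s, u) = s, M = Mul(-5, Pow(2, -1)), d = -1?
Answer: 0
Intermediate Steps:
M = Rational(-5, 2) (M = Mul(-5, Rational(1, 2)) = Rational(-5, 2) ≈ -2.5000)
Mul(Mul(-20, 0), Function('K')(M, d)) = Mul(Mul(-20, 0), Rational(-5, 2)) = Mul(0, Rational(-5, 2)) = 0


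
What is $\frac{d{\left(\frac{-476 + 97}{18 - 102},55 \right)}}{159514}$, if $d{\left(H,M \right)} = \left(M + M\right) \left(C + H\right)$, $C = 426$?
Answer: $\frac{1988965}{6699588} \approx 0.29688$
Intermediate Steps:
$d{\left(H,M \right)} = 2 M \left(426 + H\right)$ ($d{\left(H,M \right)} = \left(M + M\right) \left(426 + H\right) = 2 M \left(426 + H\right)$)
$\frac{d{\left(\frac{-476 + 97}{18 - 102},55 \right)}}{159514} = \frac{2 \cdot 55 \left(426 + \frac{-476 + 97}{18 - 102}\right)}{159514} = 2 \cdot 55 \left(426 - \frac{379}{-84}\right) \frac{1}{159514} = 2 \cdot 55 \left(426 - - \frac{379}{84}\right) \frac{1}{159514} = 2 \cdot 55 \left(426 + \frac{379}{84}\right) \frac{1}{159514} = 2 \cdot 55 \cdot \frac{36163}{84} \cdot \frac{1}{159514} = \frac{1988965}{42} \cdot \frac{1}{159514} = \frac{1988965}{6699588}$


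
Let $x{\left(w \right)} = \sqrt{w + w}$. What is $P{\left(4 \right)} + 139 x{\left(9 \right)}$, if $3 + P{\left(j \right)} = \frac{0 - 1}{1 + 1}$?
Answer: $- \frac{7}{2} + 417 \sqrt{2} \approx 586.23$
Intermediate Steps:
$P{\left(j \right)} = - \frac{7}{2}$ ($P{\left(j \right)} = -3 + \frac{0 - 1}{1 + 1} = -3 - \frac{1}{2} = - \frac{7}{2}$)
$x{\left(w \right)} = \sqrt{2} \sqrt{w}$ ($x{\left(w \right)} = \sqrt{2 w} = \sqrt{2} \sqrt{w}$)
$P{\left(4 \right)} + 139 x{\left(9 \right)} = - \frac{7}{2} + 139 \sqrt{2} \sqrt{9} = - \frac{7}{2} + 139 \sqrt{2} \cdot 3 = - \frac{7}{2} + 139 \cdot 3 \sqrt{2} = - \frac{7}{2} + 417 \sqrt{2}$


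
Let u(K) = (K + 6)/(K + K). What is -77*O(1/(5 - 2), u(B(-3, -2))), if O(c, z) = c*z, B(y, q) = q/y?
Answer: -385/3 ≈ -128.33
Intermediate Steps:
u(K) = (6 + K)/(2*K) (u(K) = (6 + K)/((2*K)) = (6 + K)*(1/(2*K)) = (6 + K)/(2*K))
-77*O(1/(5 - 2), u(B(-3, -2))) = -77*(6 - 2/(-3))/(2*((-2/(-3))))/(5 - 2) = -77*(6 - 2*(-⅓))/(2*((-2*(-⅓))))/3 = -77*(6 + ⅔)/(2*(⅔))/3 = -77*(½)*(3/2)*(20/3)/3 = -77*5/3 = -385/3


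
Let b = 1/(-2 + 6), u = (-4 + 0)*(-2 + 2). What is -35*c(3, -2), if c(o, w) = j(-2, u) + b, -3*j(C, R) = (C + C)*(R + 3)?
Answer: -595/4 ≈ -148.75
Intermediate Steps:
u = 0 (u = -4*0 = 0)
j(C, R) = -2*C*(3 + R)/3 (j(C, R) = -(C + C)*(R + 3)/3 = -2*C*(3 + R)/3)
b = ¼ (b = 1/4 = ¼ ≈ 0.25000)
c(o, w) = 17/4 (c(o, w) = -⅔*(-2)*(3 + 0) + ¼ = -⅔*(-2)*3 + ¼ = 4 + ¼ = 17/4)
-35*c(3, -2) = -35*17/4 = -595/4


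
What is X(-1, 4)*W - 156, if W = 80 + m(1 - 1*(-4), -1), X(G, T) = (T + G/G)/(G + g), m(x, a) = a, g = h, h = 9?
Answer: -853/8 ≈ -106.63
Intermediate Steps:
g = 9
X(G, T) = (1 + T)/(9 + G) (X(G, T) = (T + G/G)/(G + 9) = (T + 1)/(9 + G) = (1 + T)/(9 + G))
W = 79 (W = 80 - 1 = 79)
X(-1, 4)*W - 156 = ((1 + 4)/(9 - 1))*79 - 156 = (5/8)*79 - 156 = 395/8 - 156 = -853/8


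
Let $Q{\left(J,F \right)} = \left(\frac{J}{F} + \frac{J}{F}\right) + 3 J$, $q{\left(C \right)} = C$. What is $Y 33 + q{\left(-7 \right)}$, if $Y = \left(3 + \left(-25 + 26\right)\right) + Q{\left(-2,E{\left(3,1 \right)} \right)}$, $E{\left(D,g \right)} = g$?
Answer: $-205$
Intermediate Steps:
$Q{\left(J,F \right)} = 3 J + \frac{2 J}{F}$ ($Q{\left(J,F \right)} = \frac{2 J}{F} + 3 J = 3 J + \frac{2 J}{F}$)
$Y = -6$ ($Y = \left(3 + \left(-25 + 26\right)\right) - \frac{2 \left(2 + 3 \cdot 1\right)}{1} = \left(3 + 1\right) - 2 \left(2 + 3\right) = 4 - 2 \cdot 5 = 4 - 10 = -6$)
$Y 33 + q{\left(-7 \right)} = \left(-6\right) 33 - 7 = -198 - 7 = -205$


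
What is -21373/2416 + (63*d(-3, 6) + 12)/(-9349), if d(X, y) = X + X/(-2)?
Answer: -199616857/22587184 ≈ -8.8376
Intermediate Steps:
d(X, y) = X/2 (d(X, y) = X + X*(-½) = X - X/2 = X/2)
-21373/2416 + (63*d(-3, 6) + 12)/(-9349) = -21373/2416 + (63*((½)*(-3)) + 12)/(-9349) = -21373*1/2416 + (63*(-3/2) + 12)*(-1/9349) = -21373/2416 + (-189/2 + 12)*(-1/9349) = -21373/2416 - 165/2*(-1/9349) = -21373/2416 + 165/18698 = -199616857/22587184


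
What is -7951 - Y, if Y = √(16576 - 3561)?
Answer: -7951 - √13015 ≈ -8065.1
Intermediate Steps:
Y = √13015 ≈ 114.08
-7951 - Y = -7951 - √13015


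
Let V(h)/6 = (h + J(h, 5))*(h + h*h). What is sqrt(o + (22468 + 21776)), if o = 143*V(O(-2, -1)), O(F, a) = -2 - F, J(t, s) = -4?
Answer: 6*sqrt(1229) ≈ 210.34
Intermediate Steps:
V(h) = 6*(-4 + h)*(h + h**2) (V(h) = 6*((h - 4)*(h + h*h)) = 6*((-4 + h)*(h + h**2)) = 6*(-4 + h)*(h + h**2))
o = 0 (o = 143*(6*(-2 - 1*(-2))*(-4 + (-2 - 1*(-2))**2 - 3*(-2 - 1*(-2)))) = 143*(6*(-2 + 2)*(-4 + (-2 + 2)**2 - 3*(-2 + 2))) = 143*(6*0*(-4 + 0**2 - 3*0)) = 143*(6*0*(-4 + 0 + 0)) = 143*(6*0*(-4)) = 143*0 = 0)
sqrt(o + (22468 + 21776)) = sqrt(0 + (22468 + 21776)) = sqrt(0 + 44244) = sqrt(44244) = 6*sqrt(1229)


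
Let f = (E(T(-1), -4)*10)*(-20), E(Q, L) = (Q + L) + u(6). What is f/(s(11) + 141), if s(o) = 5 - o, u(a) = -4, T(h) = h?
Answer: 40/3 ≈ 13.333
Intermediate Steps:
E(Q, L) = -4 + L + Q (E(Q, L) = (Q + L) - 4 = (L + Q) - 4 = -4 + L + Q)
f = 1800 (f = ((-4 - 4 - 1)*10)*(-20) = -9*10*(-20) = -90*(-20) = 1800)
f/(s(11) + 141) = 1800/((5 - 1*11) + 141) = 1800/((5 - 11) + 141) = 1800/(-6 + 141) = 1800/135 = (1/135)*1800 = 40/3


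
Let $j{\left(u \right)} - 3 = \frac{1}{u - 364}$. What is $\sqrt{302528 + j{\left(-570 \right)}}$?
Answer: $\frac{\sqrt{263914732102}}{934} \approx 550.03$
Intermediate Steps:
$j{\left(u \right)} = 3 + \frac{1}{-364 + u}$ ($j{\left(u \right)} = 3 + \frac{1}{u - 364} = 3 + \frac{1}{-364 + u}$)
$\sqrt{302528 + j{\left(-570 \right)}} = \sqrt{302528 + \frac{-1091 + 3 \left(-570\right)}{-364 - 570}} = \sqrt{302528 + \frac{-1091 - 1710}{-934}} = \sqrt{302528 - - \frac{2801}{934}} = \sqrt{302528 + \frac{2801}{934}} = \sqrt{\frac{282563953}{934}} = \frac{\sqrt{263914732102}}{934}$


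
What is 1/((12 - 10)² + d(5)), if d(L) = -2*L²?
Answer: -1/46 ≈ -0.021739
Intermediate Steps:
1/((12 - 10)² + d(5)) = 1/((12 - 10)² - 2*5²) = 1/(2² - 2*25) = 1/(4 - 50) = 1/(-46) = -1/46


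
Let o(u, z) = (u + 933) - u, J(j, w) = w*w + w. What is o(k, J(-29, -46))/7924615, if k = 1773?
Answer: 933/7924615 ≈ 0.00011773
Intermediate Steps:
J(j, w) = w + w² (J(j, w) = w² + w = w + w²)
o(u, z) = 933 (o(u, z) = (933 + u) - u = 933)
o(k, J(-29, -46))/7924615 = 933/7924615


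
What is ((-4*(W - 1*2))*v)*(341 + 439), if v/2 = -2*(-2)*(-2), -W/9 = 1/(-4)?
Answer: 12480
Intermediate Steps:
W = 9/4 (W = -9/(-4) = -9*(-1)/4 = -9*(-¼) = 9/4 ≈ 2.2500)
v = -16 (v = 2*(-2*(-2)*(-2)) = 2*(4*(-2)) = 2*(-8) = -16)
((-4*(W - 1*2))*v)*(341 + 439) = (-4*(9/4 - 1*2)*(-16))*(341 + 439) = (-4*(9/4 - 2)*(-16))*780 = (-4*¼*(-16))*780 = -1*(-16)*780 = 16*780 = 12480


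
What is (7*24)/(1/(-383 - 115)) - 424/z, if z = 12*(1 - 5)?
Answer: -501931/6 ≈ -83655.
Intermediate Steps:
z = -48 (z = 12*(-4) = -48)
(7*24)/(1/(-383 - 115)) - 424/z = (7*24)/(1/(-383 - 115)) - 424/(-48) = 168/(1/(-498)) - 424*(-1/48) = 168/(-1/498) + 53/6 = 168*(-498) + 53/6 = -83664 + 53/6 = -501931/6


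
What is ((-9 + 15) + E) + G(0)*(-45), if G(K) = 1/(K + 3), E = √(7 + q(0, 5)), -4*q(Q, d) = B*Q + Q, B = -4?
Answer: -9 + √7 ≈ -6.3542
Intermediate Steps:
q(Q, d) = 3*Q/4 (q(Q, d) = -(-4*Q + Q)/4 = -(-3)*Q/4 = 3*Q/4)
E = √7 (E = √(7 + (¾)*0) = √(7 + 0) = √7 ≈ 2.6458)
G(K) = 1/(3 + K)
((-9 + 15) + E) + G(0)*(-45) = ((-9 + 15) + √7) - 45/(3 + 0) = (6 + √7) - 45/3 = (6 + √7) + (⅓)*(-45) = (6 + √7) - 15 = -9 + √7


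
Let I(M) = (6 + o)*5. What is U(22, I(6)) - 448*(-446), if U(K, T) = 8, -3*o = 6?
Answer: 199816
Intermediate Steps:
o = -2 (o = -⅓*6 = -2)
I(M) = 20 (I(M) = (6 - 2)*5 = 4*5 = 20)
U(22, I(6)) - 448*(-446) = 8 - 448*(-446) = 8 + 199808 = 199816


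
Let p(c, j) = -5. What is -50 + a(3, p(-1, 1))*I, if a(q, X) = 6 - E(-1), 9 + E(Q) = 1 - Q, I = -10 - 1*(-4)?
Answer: -128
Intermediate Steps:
I = -6 (I = -10 + 4 = -6)
E(Q) = -8 - Q (E(Q) = -9 + (1 - Q) = -8 - Q)
a(q, X) = 13 (a(q, X) = 6 - (-8 - 1*(-1)) = 6 - (-8 + 1) = 6 - 1*(-7) = 6 + 7 = 13)
-50 + a(3, p(-1, 1))*I = -50 + 13*(-6) = -50 - 78 = -128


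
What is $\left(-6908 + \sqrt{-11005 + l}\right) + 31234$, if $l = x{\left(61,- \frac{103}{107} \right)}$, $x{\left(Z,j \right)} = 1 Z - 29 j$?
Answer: $24326 + \frac{i \sqrt{124978247}}{107} \approx 24326.0 + 104.48 i$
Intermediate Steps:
$x{\left(Z,j \right)} = Z - 29 j$
$l = \frac{9514}{107}$ ($l = 61 - 29 \left(- \frac{103}{107}\right) = 61 - 29 \left(\left(-103\right) \frac{1}{107}\right) = 61 - - \frac{2987}{107} = 61 + \frac{2987}{107} = \frac{9514}{107} \approx 88.916$)
$\left(-6908 + \sqrt{-11005 + l}\right) + 31234 = \left(-6908 + \sqrt{-11005 + \frac{9514}{107}}\right) + 31234 = \left(-6908 + \sqrt{- \frac{1168021}{107}}\right) + 31234 = \left(-6908 + \frac{i \sqrt{124978247}}{107}\right) + 31234 = 24326 + \frac{i \sqrt{124978247}}{107}$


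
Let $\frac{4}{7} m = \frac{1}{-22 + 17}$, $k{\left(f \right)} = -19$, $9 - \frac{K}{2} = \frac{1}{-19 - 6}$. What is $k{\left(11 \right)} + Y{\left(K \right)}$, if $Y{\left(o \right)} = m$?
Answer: $- \frac{387}{20} \approx -19.35$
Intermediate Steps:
$K = \frac{452}{25}$ ($K = 18 - \frac{2}{-19 - 6} = 18 - \frac{2}{-25} = 18 - - \frac{2}{25} = 18 + \frac{2}{25} = \frac{452}{25} \approx 18.08$)
$m = - \frac{7}{20}$ ($m = \frac{7}{4 \left(-22 + 17\right)} = \frac{7}{4 \left(-5\right)} = \frac{7}{4} \left(- \frac{1}{5}\right) = - \frac{7}{20} \approx -0.35$)
$Y{\left(o \right)} = - \frac{7}{20}$
$k{\left(11 \right)} + Y{\left(K \right)} = -19 - \frac{7}{20} = - \frac{387}{20}$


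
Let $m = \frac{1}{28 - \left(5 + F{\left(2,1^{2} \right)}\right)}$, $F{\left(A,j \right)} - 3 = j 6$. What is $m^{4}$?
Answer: $\frac{1}{38416} \approx 2.6031 \cdot 10^{-5}$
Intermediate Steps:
$F{\left(A,j \right)} = 3 + 6 j$ ($F{\left(A,j \right)} = 3 + j 6 = 3 + 6 j$)
$m = \frac{1}{14}$ ($m = \frac{1}{28 - \left(8 + 6\right)} = \frac{1}{28 - 14} = \frac{1}{14} \approx 0.071429$)
$m^{4} = \left(\frac{1}{14}\right)^{4} = \frac{1}{38416}$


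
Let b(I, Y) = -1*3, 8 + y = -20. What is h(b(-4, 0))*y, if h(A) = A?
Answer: 84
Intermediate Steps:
y = -28 (y = -8 - 20 = -28)
b(I, Y) = -3
h(b(-4, 0))*y = -3*(-28) = 84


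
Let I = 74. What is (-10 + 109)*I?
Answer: 7326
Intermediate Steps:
(-10 + 109)*I = (-10 + 109)*74 = 99*74 = 7326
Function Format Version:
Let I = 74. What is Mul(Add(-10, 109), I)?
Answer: 7326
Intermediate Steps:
Mul(Add(-10, 109), I) = Mul(Add(-10, 109), 74) = Mul(99, 74) = 7326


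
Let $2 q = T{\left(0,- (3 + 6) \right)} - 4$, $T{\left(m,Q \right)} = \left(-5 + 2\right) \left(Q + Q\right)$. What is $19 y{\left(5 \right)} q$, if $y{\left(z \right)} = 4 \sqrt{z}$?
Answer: $1900 \sqrt{5} \approx 4248.5$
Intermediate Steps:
$T{\left(m,Q \right)} = - 6 Q$ ($T{\left(m,Q \right)} = - 3 \cdot 2 Q = - 6 Q$)
$q = 25$ ($q = \frac{- 6 \left(- (3 + 6)\right) - 4}{2} = \frac{- 6 \left(\left(-1\right) 9\right) - 4}{2} = \frac{\left(-6\right) \left(-9\right) - 4}{2} = \frac{54 - 4}{2} = \frac{1}{2} \cdot 50 = 25$)
$19 y{\left(5 \right)} q = 19 \cdot 4 \sqrt{5} \cdot 25 = 76 \sqrt{5} \cdot 25 = 1900 \sqrt{5}$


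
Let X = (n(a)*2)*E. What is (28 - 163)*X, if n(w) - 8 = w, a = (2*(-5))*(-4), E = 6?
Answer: -77760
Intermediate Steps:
a = 40 (a = -10*(-4) = 40)
n(w) = 8 + w
X = 576 (X = ((8 + 40)*2)*6 = (48*2)*6 = 96*6 = 576)
(28 - 163)*X = (28 - 163)*576 = -135*576 = -77760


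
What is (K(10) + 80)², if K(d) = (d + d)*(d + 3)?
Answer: 115600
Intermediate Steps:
K(d) = 2*d*(3 + d) (K(d) = (2*d)*(3 + d) = 2*d*(3 + d))
(K(10) + 80)² = (2*10*(3 + 10) + 80)² = (2*10*13 + 80)² = (260 + 80)² = 340² = 115600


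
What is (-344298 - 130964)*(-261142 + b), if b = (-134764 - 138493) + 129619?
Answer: 192376552360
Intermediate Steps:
b = -143638 (b = -273257 + 129619 = -143638)
(-344298 - 130964)*(-261142 + b) = (-344298 - 130964)*(-261142 - 143638) = -475262*(-404780) = 192376552360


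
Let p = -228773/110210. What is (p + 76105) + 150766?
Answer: 25003224137/110210 ≈ 2.2687e+5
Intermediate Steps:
p = -228773/110210 (p = -228773*1/110210 = -228773/110210 ≈ -2.0758)
(p + 76105) + 150766 = (-228773/110210 + 76105) + 150766 = 8387303277/110210 + 150766 = 25003224137/110210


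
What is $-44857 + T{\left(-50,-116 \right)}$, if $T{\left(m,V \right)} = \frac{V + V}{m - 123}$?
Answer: $- \frac{7760029}{173} \approx -44856.0$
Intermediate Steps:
$T{\left(m,V \right)} = \frac{2 V}{-123 + m}$
$-44857 + T{\left(-50,-116 \right)} = -44857 + 2 \left(-116\right) \frac{1}{-123 - 50} = -44857 + 2 \left(-116\right) \frac{1}{-173} = -44857 + 2 \left(-116\right) \left(- \frac{1}{173}\right) = -44857 + \frac{232}{173} = - \frac{7760029}{173}$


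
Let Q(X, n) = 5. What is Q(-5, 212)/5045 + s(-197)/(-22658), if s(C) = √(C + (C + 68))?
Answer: 1/1009 - I*√326/22658 ≈ 0.00099108 - 0.00079687*I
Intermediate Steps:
s(C) = √(68 + 2*C) (s(C) = √(C + (68 + C)) = √(68 + 2*C))
Q(-5, 212)/5045 + s(-197)/(-22658) = 5/5045 + √(68 + 2*(-197))/(-22658) = 5*(1/5045) + √(68 - 394)*(-1/22658) = 1/1009 + √(-326)*(-1/22658) = 1/1009 + (I*√326)*(-1/22658) = 1/1009 - I*√326/22658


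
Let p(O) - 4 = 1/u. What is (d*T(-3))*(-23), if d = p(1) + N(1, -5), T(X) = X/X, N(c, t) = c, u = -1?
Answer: -92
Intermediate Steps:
p(O) = 3 (p(O) = 4 + 1/(-1) = 4 - 1 = 3)
T(X) = 1
d = 4 (d = 3 + 1 = 4)
(d*T(-3))*(-23) = (4*1)*(-23) = 4*(-23) = -92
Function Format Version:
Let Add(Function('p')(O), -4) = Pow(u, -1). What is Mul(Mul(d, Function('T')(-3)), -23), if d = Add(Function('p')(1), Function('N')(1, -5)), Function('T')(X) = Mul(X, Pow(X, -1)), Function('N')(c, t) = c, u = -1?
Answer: -92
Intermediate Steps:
Function('p')(O) = 3 (Function('p')(O) = Add(4, Pow(-1, -1)) = Add(4, -1) = 3)
Function('T')(X) = 1
d = 4 (d = Add(3, 1) = 4)
Mul(Mul(d, Function('T')(-3)), -23) = Mul(Mul(4, 1), -23) = Mul(4, -23) = -92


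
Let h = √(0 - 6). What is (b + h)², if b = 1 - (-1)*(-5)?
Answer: (4 - I*√6)² ≈ 10.0 - 19.596*I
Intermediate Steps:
b = -4 (b = 1 - 1*5 = 1 - 5 = -4)
h = I*√6 (h = √(-6) = I*√6 ≈ 2.4495*I)
(b + h)² = (-4 + I*√6)²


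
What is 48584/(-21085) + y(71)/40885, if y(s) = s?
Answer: -396971961/172412045 ≈ -2.3025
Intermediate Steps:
48584/(-21085) + y(71)/40885 = 48584/(-21085) + 71/40885 = 48584*(-1/21085) + 71*(1/40885) = -48584/21085 + 71/40885 = -396971961/172412045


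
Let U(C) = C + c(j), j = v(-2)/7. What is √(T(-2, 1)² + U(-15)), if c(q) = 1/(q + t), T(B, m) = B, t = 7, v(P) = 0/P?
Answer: 2*I*√133/7 ≈ 3.295*I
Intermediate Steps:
v(P) = 0
j = 0 (j = 0/7 = 0*(⅐) = 0)
c(q) = 1/(7 + q) (c(q) = 1/(q + 7) = 1/(7 + q))
U(C) = ⅐ + C (U(C) = C + 1/(7 + 0) = C + 1/7 = C + ⅐ = ⅐ + C)
√(T(-2, 1)² + U(-15)) = √((-2)² + (⅐ - 15)) = √(4 - 104/7) = √(-76/7) = 2*I*√133/7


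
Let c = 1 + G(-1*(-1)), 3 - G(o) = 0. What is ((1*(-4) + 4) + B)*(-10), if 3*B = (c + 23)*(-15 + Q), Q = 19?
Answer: -360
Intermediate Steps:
G(o) = 3 (G(o) = 3 - 1*0 = 3 + 0 = 3)
c = 4 (c = 1 + 3 = 4)
B = 36 (B = ((4 + 23)*(-15 + 19))/3 = (27*4)/3 = (⅓)*108 = 36)
((1*(-4) + 4) + B)*(-10) = ((1*(-4) + 4) + 36)*(-10) = ((-4 + 4) + 36)*(-10) = (0 + 36)*(-10) = 36*(-10) = -360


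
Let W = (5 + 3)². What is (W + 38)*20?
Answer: 2040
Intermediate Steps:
W = 64 (W = 8² = 64)
(W + 38)*20 = (64 + 38)*20 = 102*20 = 2040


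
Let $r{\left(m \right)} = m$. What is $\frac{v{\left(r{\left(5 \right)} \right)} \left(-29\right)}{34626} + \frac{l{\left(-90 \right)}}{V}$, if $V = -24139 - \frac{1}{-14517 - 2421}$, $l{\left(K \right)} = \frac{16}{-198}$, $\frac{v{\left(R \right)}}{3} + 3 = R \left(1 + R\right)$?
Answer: $- \frac{121427322869}{1790017016018} \approx -0.067836$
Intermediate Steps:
$v{\left(R \right)} = -9 + 3 R \left(1 + R\right)$
$l{\left(K \right)} = - \frac{8}{99}$ ($l{\left(K \right)} = 16 \left(- \frac{1}{198}\right) = - \frac{8}{99}$)
$V = - \frac{408866381}{16938}$ ($V = -24139 - \frac{1}{-16938} = -24139 - - \frac{1}{16938} = -24139 + \frac{1}{16938} = - \frac{408866381}{16938} \approx -24139.0$)
$\frac{v{\left(r{\left(5 \right)} \right)} \left(-29\right)}{34626} + \frac{l{\left(-90 \right)}}{V} = \frac{\left(-9 + 3 \cdot 5 + 3 \cdot 5^{2}\right) \left(-29\right)}{34626} - \frac{8}{99 \left(- \frac{408866381}{16938}\right)} = \left(-9 + 15 + 3 \cdot 25\right) \left(-29\right) \frac{1}{34626} - - \frac{15056}{4497530191} = \left(-9 + 15 + 75\right) \left(-29\right) \frac{1}{34626} + \frac{15056}{4497530191} = 81 \left(-29\right) \frac{1}{34626} + \frac{15056}{4497530191} = \left(-2349\right) \frac{1}{34626} + \frac{15056}{4497530191} = - \frac{27}{398} + \frac{15056}{4497530191} = - \frac{121427322869}{1790017016018}$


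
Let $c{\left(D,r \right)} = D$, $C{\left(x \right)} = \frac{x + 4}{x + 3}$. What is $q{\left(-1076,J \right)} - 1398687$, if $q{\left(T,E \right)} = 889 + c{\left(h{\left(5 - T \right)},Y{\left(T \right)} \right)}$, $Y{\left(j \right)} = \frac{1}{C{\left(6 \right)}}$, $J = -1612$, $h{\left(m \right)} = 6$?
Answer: $-1397792$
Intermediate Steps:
$C{\left(x \right)} = \frac{4 + x}{3 + x}$
$Y{\left(j \right)} = \frac{9}{10}$ ($Y{\left(j \right)} = \frac{1}{\frac{1}{3 + 6} \left(4 + 6\right)} = \frac{1}{\frac{1}{9} \cdot 10} = \frac{1}{\frac{10}{9}} = \frac{9}{10}$)
$q{\left(T,E \right)} = 895$ ($q{\left(T,E \right)} = 889 + 6 = 895$)
$q{\left(-1076,J \right)} - 1398687 = 895 - 1398687 = -1397792$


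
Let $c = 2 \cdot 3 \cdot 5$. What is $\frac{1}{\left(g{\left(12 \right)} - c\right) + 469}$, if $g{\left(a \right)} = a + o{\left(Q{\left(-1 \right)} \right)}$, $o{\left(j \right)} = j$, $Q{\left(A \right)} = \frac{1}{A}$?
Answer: $\frac{1}{450} \approx 0.0022222$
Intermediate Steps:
$g{\left(a \right)} = -1 + a$ ($g{\left(a \right)} = a + \frac{1}{-1} = a - 1 = -1 + a$)
$c = 30$ ($c = 6 \cdot 5 = 30$)
$\frac{1}{\left(g{\left(12 \right)} - c\right) + 469} = \frac{1}{\left(\left(-1 + 12\right) - 30\right) + 469} = \frac{1}{\left(11 - 30\right) + 469} = \frac{1}{-19 + 469} = \frac{1}{450}$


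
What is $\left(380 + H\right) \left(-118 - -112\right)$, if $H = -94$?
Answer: $-1716$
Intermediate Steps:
$\left(380 + H\right) \left(-118 - -112\right) = \left(380 - 94\right) \left(-118 - -112\right) = 286 \left(-118 + 112\right) = 286 \left(-6\right) = -1716$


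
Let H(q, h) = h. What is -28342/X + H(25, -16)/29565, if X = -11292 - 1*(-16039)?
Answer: -838007182/140345055 ≈ -5.9710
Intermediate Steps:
X = 4747 (X = -11292 + 16039 = 4747)
-28342/X + H(25, -16)/29565 = -28342/4747 - 16/29565 = -838007182/140345055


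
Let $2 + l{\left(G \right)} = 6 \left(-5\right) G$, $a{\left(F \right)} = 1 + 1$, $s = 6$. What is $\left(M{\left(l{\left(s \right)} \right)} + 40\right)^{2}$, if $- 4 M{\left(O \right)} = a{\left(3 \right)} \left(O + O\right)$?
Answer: $49284$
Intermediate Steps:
$a{\left(F \right)} = 2$
$l{\left(G \right)} = -2 - 30 G$ ($l{\left(G \right)} = -2 + 6 \left(-5\right) G = -2 - 30 G$)
$M{\left(O \right)} = - O$ ($M{\left(O \right)} = - \frac{2 \left(O + O\right)}{4} = - \frac{2 \cdot 2 O}{4} = - \frac{4 O}{4} = - O$)
$\left(M{\left(l{\left(s \right)} \right)} + 40\right)^{2} = \left(- (-2 - 180) + 40\right)^{2} = \left(\left(-1\right) \left(-182\right) + 40\right)^{2} = \left(182 + 40\right)^{2} = 222^{2} = 49284$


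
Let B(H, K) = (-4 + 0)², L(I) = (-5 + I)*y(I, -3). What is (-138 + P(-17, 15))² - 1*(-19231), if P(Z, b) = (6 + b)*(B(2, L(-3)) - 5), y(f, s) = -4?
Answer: 27880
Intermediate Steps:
L(I) = 20 - 4*I (L(I) = (-5 + I)*(-4) = 20 - 4*I)
B(H, K) = 16 (B(H, K) = (-4)² = 16)
P(Z, b) = 66 + 11*b (P(Z, b) = (6 + b)*(16 - 5) = (6 + b)*11 = 66 + 11*b)
(-138 + P(-17, 15))² - 1*(-19231) = (-138 + (66 + 11*15))² - 1*(-19231) = (-138 + (66 + 165))² + 19231 = (-138 + 231)² + 19231 = 93² + 19231 = 8649 + 19231 = 27880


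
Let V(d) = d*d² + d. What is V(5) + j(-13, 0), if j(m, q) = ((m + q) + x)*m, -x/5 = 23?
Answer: 1794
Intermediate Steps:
x = -115 (x = -5*23 = -115)
V(d) = d + d³ (V(d) = d³ + d = d + d³)
j(m, q) = m*(-115 + m + q) (j(m, q) = ((m + q) - 115)*m = (-115 + m + q)*m = m*(-115 + m + q))
V(5) + j(-13, 0) = (5 + 5³) - 13*(-115 - 13 + 0) = (5 + 125) - 13*(-128) = 130 + 1664 = 1794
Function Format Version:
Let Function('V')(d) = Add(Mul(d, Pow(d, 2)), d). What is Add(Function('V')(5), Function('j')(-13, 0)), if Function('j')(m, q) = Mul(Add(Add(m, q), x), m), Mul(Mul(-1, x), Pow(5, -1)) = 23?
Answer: 1794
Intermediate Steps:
x = -115 (x = Mul(-5, 23) = -115)
Function('V')(d) = Add(d, Pow(d, 3)) (Function('V')(d) = Add(Pow(d, 3), d) = Add(d, Pow(d, 3)))
Function('j')(m, q) = Mul(m, Add(-115, m, q)) (Function('j')(m, q) = Mul(Add(Add(m, q), -115), m) = Mul(Add(-115, m, q), m) = Mul(m, Add(-115, m, q)))
Add(Function('V')(5), Function('j')(-13, 0)) = Add(Add(5, Pow(5, 3)), Mul(-13, Add(-115, -13, 0))) = Add(Add(5, 125), Mul(-13, -128)) = Add(130, 1664) = 1794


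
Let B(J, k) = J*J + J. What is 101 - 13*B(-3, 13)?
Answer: 23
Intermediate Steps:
B(J, k) = J + J² (B(J, k) = J² + J = J + J²)
101 - 13*B(-3, 13) = 101 - (-39)*(1 - 3) = 101 - (-39)*(-2) = 101 - 13*6 = 101 - 78 = 23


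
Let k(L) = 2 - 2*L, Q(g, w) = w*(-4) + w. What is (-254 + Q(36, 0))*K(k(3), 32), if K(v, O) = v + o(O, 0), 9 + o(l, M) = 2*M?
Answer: 3302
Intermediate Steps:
o(l, M) = -9 + 2*M
Q(g, w) = -3*w (Q(g, w) = -4*w + w = -3*w)
K(v, O) = -9 + v (K(v, O) = v + (-9 + 2*0) = v + (-9 + 0) = v - 9 = -9 + v)
(-254 + Q(36, 0))*K(k(3), 32) = (-254 - 3*0)*(-9 + (2 - 2*3)) = (-254 + 0)*(-9 + (2 - 6)) = -254*(-9 - 4) = -254*(-13) = 3302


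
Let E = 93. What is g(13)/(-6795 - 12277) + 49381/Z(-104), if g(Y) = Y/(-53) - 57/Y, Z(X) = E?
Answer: 324448330159/611038272 ≈ 530.98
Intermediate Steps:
Z(X) = 93
g(Y) = -57/Y - Y/53 (g(Y) = Y*(-1/53) - 57/Y = -Y/53 - 57/Y = -57/Y - Y/53)
g(13)/(-6795 - 12277) + 49381/Z(-104) = (-57/13 - 1/53*13)/(-6795 - 12277) + 49381/93 = (-57*1/13 - 13/53)/(-19072) + 49381*(1/93) = (-57/13 - 13/53)*(-1/19072) + 49381/93 = -3190/689*(-1/19072) + 49381/93 = 1595/6570304 + 49381/93 = 324448330159/611038272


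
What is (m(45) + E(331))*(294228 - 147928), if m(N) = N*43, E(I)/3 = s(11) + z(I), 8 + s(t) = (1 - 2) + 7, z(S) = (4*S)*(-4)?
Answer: -2042201700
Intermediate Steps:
z(S) = -16*S
s(t) = -2 (s(t) = -8 + ((1 - 2) + 7) = -8 + (-1 + 7) = -8 + 6 = -2)
E(I) = -6 - 48*I (E(I) = 3*(-2 - 16*I) = -6 - 48*I)
m(N) = 43*N
(m(45) + E(331))*(294228 - 147928) = (43*45 + (-6 - 48*331))*(294228 - 147928) = (1935 + (-6 - 15888))*146300 = (1935 - 15894)*146300 = -13959*146300 = -2042201700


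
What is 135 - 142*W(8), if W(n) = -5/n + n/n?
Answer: 327/4 ≈ 81.750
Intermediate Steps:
W(n) = 1 - 5/n (W(n) = -5/n + 1 = 1 - 5/n)
135 - 142*W(8) = 135 - 142*(-5 + 8)/8 = 135 - 71*3/4 = 135 - 142*3/8 = 135 - 213/4 = 327/4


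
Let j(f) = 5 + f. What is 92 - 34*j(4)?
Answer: -214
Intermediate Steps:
92 - 34*j(4) = 92 - 34*(5 + 4) = 92 - 34*9 = 92 - 306 = -214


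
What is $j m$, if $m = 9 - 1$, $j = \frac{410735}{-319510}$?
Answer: $- \frac{3692}{359} \approx -10.284$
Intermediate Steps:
$j = - \frac{923}{718}$ ($j = 410735 \left(- \frac{1}{319510}\right) = - \frac{923}{718} \approx -1.2855$)
$m = 8$ ($m = 9 - 1 = 8$)
$j m = \left(- \frac{923}{718}\right) 8 = - \frac{3692}{359}$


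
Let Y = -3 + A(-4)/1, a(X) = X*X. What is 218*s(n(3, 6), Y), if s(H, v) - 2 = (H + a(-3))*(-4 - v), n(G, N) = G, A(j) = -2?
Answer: 3052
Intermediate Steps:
a(X) = X**2
Y = -5 (Y = -3 - 2/1 = -3 - 2*1 = -3 - 2 = -5)
s(H, v) = 2 + (-4 - v)*(9 + H) (s(H, v) = 2 + (H + (-3)**2)*(-4 - v) = 2 + (H + 9)*(-4 - v) = 2 + (9 + H)*(-4 - v) = 2 + (-4 - v)*(9 + H))
218*s(n(3, 6), Y) = 218*(-34 - 9*(-5) - 4*3 - 1*3*(-5)) = 218*(-34 + 45 - 12 + 15) = 218*14 = 3052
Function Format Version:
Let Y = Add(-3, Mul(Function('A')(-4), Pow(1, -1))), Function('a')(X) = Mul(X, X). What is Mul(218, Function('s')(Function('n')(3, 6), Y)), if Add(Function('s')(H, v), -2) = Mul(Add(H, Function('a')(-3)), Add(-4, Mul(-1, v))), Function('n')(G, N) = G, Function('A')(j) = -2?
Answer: 3052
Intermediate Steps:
Function('a')(X) = Pow(X, 2)
Y = -5 (Y = Add(-3, Mul(-2, Pow(1, -1))) = Add(-3, Mul(-2, 1)) = Add(-3, -2) = -5)
Function('s')(H, v) = Add(2, Mul(Add(-4, Mul(-1, v)), Add(9, H))) (Function('s')(H, v) = Add(2, Mul(Add(H, Pow(-3, 2)), Add(-4, Mul(-1, v)))) = Add(2, Mul(Add(H, 9), Add(-4, Mul(-1, v)))) = Add(2, Mul(Add(9, H), Add(-4, Mul(-1, v)))) = Add(2, Mul(Add(-4, Mul(-1, v)), Add(9, H))))
Mul(218, Function('s')(Function('n')(3, 6), Y)) = Mul(218, Add(-34, Mul(-9, -5), Mul(-4, 3), Mul(-1, 3, -5))) = Mul(218, Add(-34, 45, -12, 15)) = Mul(218, 14) = 3052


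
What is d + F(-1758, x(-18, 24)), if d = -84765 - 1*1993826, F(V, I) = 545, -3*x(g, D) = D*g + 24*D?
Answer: -2078046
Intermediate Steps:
x(g, D) = -8*D - D*g/3 (x(g, D) = -(D*g + 24*D)/3 = -(24*D + D*g)/3 = -8*D - D*g/3)
d = -2078591 (d = -84765 - 1993826 = -2078591)
d + F(-1758, x(-18, 24)) = -2078591 + 545 = -2078046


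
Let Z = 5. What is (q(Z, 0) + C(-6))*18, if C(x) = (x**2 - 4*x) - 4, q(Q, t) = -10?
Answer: 828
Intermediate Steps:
C(x) = -4 + x**2 - 4*x
(q(Z, 0) + C(-6))*18 = (-10 + (-4 + (-6)**2 - 4*(-6)))*18 = (-10 + (-4 + 36 + 24))*18 = (-10 + 56)*18 = 46*18 = 828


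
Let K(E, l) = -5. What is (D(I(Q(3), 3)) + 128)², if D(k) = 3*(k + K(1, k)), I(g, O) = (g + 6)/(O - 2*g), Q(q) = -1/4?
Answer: 2725801/196 ≈ 13907.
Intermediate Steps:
Q(q) = -¼ (Q(q) = -1*¼ = -¼)
I(g, O) = (6 + g)/(O - 2*g)
D(k) = -15 + 3*k (D(k) = 3*(k - 5) = 3*(-5 + k) = -15 + 3*k)
(D(I(Q(3), 3)) + 128)² = ((-15 + 3*((6 - ¼)/(3 - 2*(-¼)))) + 128)² = ((-15 + 3*((23/4)/(3 + ½))) + 128)² = ((-15 + 3*((23/4)/(7/2))) + 128)² = ((-15 + 3*((2/7)*(23/4))) + 128)² = ((-15 + 3*(23/14)) + 128)² = ((-15 + 69/14) + 128)² = (-141/14 + 128)² = (1651/14)² = 2725801/196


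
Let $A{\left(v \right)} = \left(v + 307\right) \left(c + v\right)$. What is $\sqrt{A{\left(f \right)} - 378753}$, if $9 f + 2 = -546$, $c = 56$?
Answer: $\frac{i \sqrt{30776453}}{9} \approx 616.41 i$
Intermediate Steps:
$f = - \frac{548}{9}$ ($f = - \frac{2}{9} + \frac{1}{9} \left(-546\right) = - \frac{2}{9} - \frac{182}{3} = - \frac{548}{9} \approx -60.889$)
$A{\left(v \right)} = \left(56 + v\right) \left(307 + v\right)$ ($A{\left(v \right)} = \left(v + 307\right) \left(56 + v\right) = \left(307 + v\right) \left(56 + v\right) = \left(56 + v\right) \left(307 + v\right)$)
$\sqrt{A{\left(f \right)} - 378753} = \sqrt{\left(17192 + \left(- \frac{548}{9}\right)^{2} + 363 \left(- \frac{548}{9}\right)\right) - 378753} = \sqrt{\left(17192 + \frac{300304}{81} - \frac{66308}{3}\right) - 378753} = \sqrt{- \frac{97460}{81} - 378753} = \sqrt{- \frac{30776453}{81}} = \frac{i \sqrt{30776453}}{9}$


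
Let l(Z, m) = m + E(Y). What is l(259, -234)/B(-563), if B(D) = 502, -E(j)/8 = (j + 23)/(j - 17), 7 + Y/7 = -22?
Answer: -1323/2761 ≈ -0.47917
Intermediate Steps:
Y = -203 (Y = -49 + 7*(-22) = -49 - 154 = -203)
E(j) = -8*(23 + j)/(-17 + j) (E(j) = -8*(j + 23)/(j - 17) = -8*(23 + j)/(-17 + j))
l(Z, m) = -72/11 + m (l(Z, m) = m + 8*(-23 - 1*(-203))/(-17 - 203) = m + 8*(-23 + 203)/(-220) = m + 8*(-1/220)*180 = m - 72/11 = -72/11 + m)
l(259, -234)/B(-563) = (-72/11 - 234)/502 = -2646/11*1/502 = -1323/2761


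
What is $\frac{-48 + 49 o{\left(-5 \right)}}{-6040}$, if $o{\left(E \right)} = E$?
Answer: $\frac{293}{6040} \approx 0.04851$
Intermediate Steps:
$\frac{-48 + 49 o{\left(-5 \right)}}{-6040} = \frac{-48 + 49 \left(-5\right)}{-6040} = \left(-48 - 245\right) \left(- \frac{1}{6040}\right) = \left(-293\right) \left(- \frac{1}{6040}\right) = \frac{293}{6040}$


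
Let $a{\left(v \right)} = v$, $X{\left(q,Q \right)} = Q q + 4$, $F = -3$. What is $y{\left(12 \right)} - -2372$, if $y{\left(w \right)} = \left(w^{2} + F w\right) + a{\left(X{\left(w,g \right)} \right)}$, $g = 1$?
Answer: $2496$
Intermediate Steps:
$X{\left(q,Q \right)} = 4 + Q q$
$y{\left(w \right)} = 4 + w^{2} - 2 w$ ($y{\left(w \right)} = \left(w^{2} - 3 w\right) + \left(4 + 1 w\right) = \left(w^{2} - 3 w\right) + \left(4 + w\right) = 4 + w^{2} - 2 w$)
$y{\left(12 \right)} - -2372 = \left(4 + 12^{2} - 24\right) - -2372 = \left(4 + 144 - 24\right) + 2372 = 124 + 2372 = 2496$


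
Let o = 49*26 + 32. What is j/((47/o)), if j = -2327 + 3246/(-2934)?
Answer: -1486807864/22983 ≈ -64692.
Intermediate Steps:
o = 1306 (o = 1274 + 32 = 1306)
j = -1138444/489 (j = -2327 + 3246*(-1/2934) = -2327 - 541/489 = -1138444/489 ≈ -2328.1)
j/((47/o)) = -1138444/(489*(47/1306)) = -1138444/(489*(47*(1/1306))) = -1138444/(489*47/1306) = -1138444/489*1306/47 = -1486807864/22983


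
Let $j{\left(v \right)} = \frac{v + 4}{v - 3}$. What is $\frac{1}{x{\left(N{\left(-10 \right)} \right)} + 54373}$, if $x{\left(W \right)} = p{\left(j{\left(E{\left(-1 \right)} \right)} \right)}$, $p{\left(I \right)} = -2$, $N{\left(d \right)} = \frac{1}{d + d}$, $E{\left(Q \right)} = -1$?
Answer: $\frac{1}{54371} \approx 1.8392 \cdot 10^{-5}$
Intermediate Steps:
$N{\left(d \right)} = \frac{1}{2 d}$
$j{\left(v \right)} = \frac{4 + v}{-3 + v}$
$x{\left(W \right)} = -2$
$\frac{1}{x{\left(N{\left(-10 \right)} \right)} + 54373} = \frac{1}{-2 + 54373} = \frac{1}{54371}$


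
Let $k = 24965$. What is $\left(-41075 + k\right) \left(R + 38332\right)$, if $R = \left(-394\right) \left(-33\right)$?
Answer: $-826990740$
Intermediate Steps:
$R = 13002$
$\left(-41075 + k\right) \left(R + 38332\right) = \left(-41075 + 24965\right) \left(13002 + 38332\right) = \left(-16110\right) 51334 = -826990740$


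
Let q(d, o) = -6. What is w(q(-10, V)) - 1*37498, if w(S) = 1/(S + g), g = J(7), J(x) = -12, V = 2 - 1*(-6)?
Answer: -674965/18 ≈ -37498.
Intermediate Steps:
V = 8 (V = 2 + 6 = 8)
g = -12
w(S) = 1/(-12 + S) (w(S) = 1/(S - 12) = 1/(-12 + S))
w(q(-10, V)) - 1*37498 = 1/(-12 - 6) - 1*37498 = 1/(-18) - 37498 = -1/18 - 37498 = -674965/18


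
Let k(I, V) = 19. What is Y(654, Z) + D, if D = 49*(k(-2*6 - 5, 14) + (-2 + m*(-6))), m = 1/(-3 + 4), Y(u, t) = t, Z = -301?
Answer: 238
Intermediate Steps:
m = 1 (m = 1/1 = 1)
D = 539 (D = 49*(19 + (-2 + 1*(-6))) = 49*(19 + (-2 - 6)) = 49*(19 - 8) = 49*11 = 539)
Y(654, Z) + D = -301 + 539 = 238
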